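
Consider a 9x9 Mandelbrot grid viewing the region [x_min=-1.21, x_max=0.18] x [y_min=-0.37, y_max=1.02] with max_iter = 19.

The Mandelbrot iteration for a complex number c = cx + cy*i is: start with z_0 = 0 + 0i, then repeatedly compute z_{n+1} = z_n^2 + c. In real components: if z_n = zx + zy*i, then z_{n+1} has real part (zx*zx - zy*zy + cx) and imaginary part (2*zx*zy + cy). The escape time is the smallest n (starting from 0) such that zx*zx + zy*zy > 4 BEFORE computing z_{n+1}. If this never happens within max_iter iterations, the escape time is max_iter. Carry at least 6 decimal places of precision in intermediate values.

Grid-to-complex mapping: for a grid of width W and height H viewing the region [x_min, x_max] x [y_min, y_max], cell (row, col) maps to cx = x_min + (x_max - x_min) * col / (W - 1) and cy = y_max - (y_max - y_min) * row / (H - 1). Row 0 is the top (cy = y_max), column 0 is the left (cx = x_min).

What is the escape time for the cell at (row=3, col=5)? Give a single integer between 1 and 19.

Answer: 19

Derivation:
z_0 = 0 + 0i, c = -0.3413 + 0.4988i
Iter 1: z = -0.3413 + 0.4988i, |z|^2 = 0.3652
Iter 2: z = -0.4736 + 0.1584i, |z|^2 = 0.2493
Iter 3: z = -0.1421 + 0.3488i, |z|^2 = 0.1418
Iter 4: z = -0.4427 + 0.3996i, |z|^2 = 0.3557
Iter 5: z = -0.3050 + 0.1449i, |z|^2 = 0.1140
Iter 6: z = -0.2692 + 0.4104i, |z|^2 = 0.2409
Iter 7: z = -0.4372 + 0.2778i, |z|^2 = 0.2683
Iter 8: z = -0.2273 + 0.2559i, |z|^2 = 0.1171
Iter 9: z = -0.3551 + 0.3824i, |z|^2 = 0.2723
Iter 10: z = -0.3614 + 0.2272i, |z|^2 = 0.1822
Iter 11: z = -0.2622 + 0.3345i, |z|^2 = 0.1807
Iter 12: z = -0.3844 + 0.3233i, |z|^2 = 0.2523
Iter 13: z = -0.2980 + 0.2502i, |z|^2 = 0.1514
Iter 14: z = -0.3150 + 0.3496i, |z|^2 = 0.2215
Iter 15: z = -0.3642 + 0.2785i, |z|^2 = 0.2102
Iter 16: z = -0.2861 + 0.2959i, |z|^2 = 0.1694
Iter 17: z = -0.3469 + 0.3294i, |z|^2 = 0.2289
Iter 18: z = -0.3294 + 0.2702i, |z|^2 = 0.1815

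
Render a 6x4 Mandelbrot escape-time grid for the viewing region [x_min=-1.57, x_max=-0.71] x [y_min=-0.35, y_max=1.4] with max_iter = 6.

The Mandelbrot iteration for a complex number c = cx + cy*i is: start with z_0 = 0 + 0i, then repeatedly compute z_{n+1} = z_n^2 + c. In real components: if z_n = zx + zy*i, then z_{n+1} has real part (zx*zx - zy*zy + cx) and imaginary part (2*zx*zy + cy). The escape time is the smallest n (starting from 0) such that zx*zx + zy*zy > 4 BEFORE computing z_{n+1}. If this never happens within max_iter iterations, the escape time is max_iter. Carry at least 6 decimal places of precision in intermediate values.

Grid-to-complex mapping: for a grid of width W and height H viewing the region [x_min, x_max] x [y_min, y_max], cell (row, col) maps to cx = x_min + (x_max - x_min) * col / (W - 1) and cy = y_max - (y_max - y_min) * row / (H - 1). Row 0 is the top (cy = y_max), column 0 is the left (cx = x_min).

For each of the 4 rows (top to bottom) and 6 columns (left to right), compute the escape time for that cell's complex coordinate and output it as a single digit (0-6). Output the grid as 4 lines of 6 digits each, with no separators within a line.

(row=0, col=0): c = -1.5700 + 1.4000i → escape time 1
(row=0, col=1): c = -1.3980 + 1.4000i → escape time 2
(row=0, col=2): c = -1.2260 + 1.4000i → escape time 2
(row=0, col=3): c = -1.0540 + 1.4000i → escape time 2
(row=0, col=4): c = -0.8820 + 1.4000i → escape time 2
(row=0, col=5): c = -0.7100 + 1.4000i → escape time 2
(row=1, col=0): c = -1.5700 + 0.8167i → escape time 3
(row=1, col=1): c = -1.3980 + 0.8167i → escape time 3
(row=1, col=2): c = -1.2260 + 0.8167i → escape time 3
(row=1, col=3): c = -1.0540 + 0.8167i → escape time 3
(row=1, col=4): c = -0.8820 + 0.8167i → escape time 4
(row=1, col=5): c = -0.7100 + 0.8167i → escape time 4
(row=2, col=0): c = -1.5700 + 0.2333i → escape time 5
(row=2, col=1): c = -1.3980 + 0.2333i → escape time 6
(row=2, col=2): c = -1.2260 + 0.2333i → escape time 6
(row=2, col=3): c = -1.0540 + 0.2333i → escape time 6
(row=2, col=4): c = -0.8820 + 0.2333i → escape time 6
(row=2, col=5): c = -0.7100 + 0.2333i → escape time 6
(row=3, col=0): c = -1.5700 + -0.3500i → escape time 4
(row=3, col=1): c = -1.3980 + -0.3500i → escape time 5
(row=3, col=2): c = -1.2260 + -0.3500i → escape time 6
(row=3, col=3): c = -1.0540 + -0.3500i → escape time 6
(row=3, col=4): c = -0.8820 + -0.3500i → escape time 6
(row=3, col=5): c = -0.7100 + -0.3500i → escape time 6

Answer: 122222
333344
566666
456666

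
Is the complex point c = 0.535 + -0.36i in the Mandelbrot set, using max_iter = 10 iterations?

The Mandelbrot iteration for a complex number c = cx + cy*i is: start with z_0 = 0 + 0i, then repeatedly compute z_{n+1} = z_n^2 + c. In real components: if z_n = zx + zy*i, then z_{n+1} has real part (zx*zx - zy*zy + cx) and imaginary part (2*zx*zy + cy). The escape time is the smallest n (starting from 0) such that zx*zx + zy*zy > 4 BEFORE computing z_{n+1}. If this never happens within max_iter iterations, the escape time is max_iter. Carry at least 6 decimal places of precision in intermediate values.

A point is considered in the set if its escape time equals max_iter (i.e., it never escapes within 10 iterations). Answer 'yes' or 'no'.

Answer: no

Derivation:
z_0 = 0 + 0i, c = 0.5350 + -0.3600i
Iter 1: z = 0.5350 + -0.3600i, |z|^2 = 0.4158
Iter 2: z = 0.6916 + -0.7452i, |z|^2 = 1.0337
Iter 3: z = 0.4580 + -1.3908i, |z|^2 = 2.1441
Iter 4: z = -1.1895 + -1.6340i, |z|^2 = 4.0851
Escaped at iteration 4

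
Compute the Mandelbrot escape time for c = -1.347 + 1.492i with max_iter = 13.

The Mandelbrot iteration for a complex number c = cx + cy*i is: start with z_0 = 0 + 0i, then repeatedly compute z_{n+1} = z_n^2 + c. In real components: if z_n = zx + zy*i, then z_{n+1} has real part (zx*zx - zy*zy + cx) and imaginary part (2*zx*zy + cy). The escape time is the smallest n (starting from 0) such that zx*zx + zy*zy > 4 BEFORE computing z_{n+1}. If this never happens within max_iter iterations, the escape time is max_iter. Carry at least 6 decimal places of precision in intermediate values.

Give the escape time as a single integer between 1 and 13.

z_0 = 0 + 0i, c = -1.3470 + 1.4920i
Iter 1: z = -1.3470 + 1.4920i, |z|^2 = 4.0405
Escaped at iteration 1

Answer: 1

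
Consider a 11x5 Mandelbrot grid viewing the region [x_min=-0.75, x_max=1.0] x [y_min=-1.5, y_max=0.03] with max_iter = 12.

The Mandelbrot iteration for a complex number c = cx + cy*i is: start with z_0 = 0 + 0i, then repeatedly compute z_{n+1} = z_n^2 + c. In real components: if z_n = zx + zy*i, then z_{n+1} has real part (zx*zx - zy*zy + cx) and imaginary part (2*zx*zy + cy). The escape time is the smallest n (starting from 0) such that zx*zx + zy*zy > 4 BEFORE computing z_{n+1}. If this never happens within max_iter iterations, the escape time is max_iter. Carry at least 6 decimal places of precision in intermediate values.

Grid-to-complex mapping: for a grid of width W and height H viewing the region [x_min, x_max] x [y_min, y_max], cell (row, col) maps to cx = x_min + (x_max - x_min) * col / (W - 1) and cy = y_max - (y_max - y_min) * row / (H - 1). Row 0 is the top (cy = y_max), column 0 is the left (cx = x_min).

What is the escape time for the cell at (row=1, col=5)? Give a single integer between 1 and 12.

z_0 = 0 + 0i, c = 0.1250 + -0.3525i
Iter 1: z = 0.1250 + -0.3525i, |z|^2 = 0.1399
Iter 2: z = 0.0164 + -0.4406i, |z|^2 = 0.1944
Iter 3: z = -0.0689 + -0.3669i, |z|^2 = 0.1394
Iter 4: z = -0.0049 + -0.3020i, |z|^2 = 0.0912
Iter 5: z = 0.0338 + -0.3495i, |z|^2 = 0.1233
Iter 6: z = 0.0040 + -0.3762i, |z|^2 = 0.1415
Iter 7: z = -0.0165 + -0.3555i, |z|^2 = 0.1266
Iter 8: z = -0.0011 + -0.3408i, |z|^2 = 0.1161
Iter 9: z = 0.0089 + -0.3518i, |z|^2 = 0.1238
Iter 10: z = 0.0013 + -0.3587i, |z|^2 = 0.1287
Iter 11: z = -0.0037 + -0.3535i, |z|^2 = 0.1250

Answer: 12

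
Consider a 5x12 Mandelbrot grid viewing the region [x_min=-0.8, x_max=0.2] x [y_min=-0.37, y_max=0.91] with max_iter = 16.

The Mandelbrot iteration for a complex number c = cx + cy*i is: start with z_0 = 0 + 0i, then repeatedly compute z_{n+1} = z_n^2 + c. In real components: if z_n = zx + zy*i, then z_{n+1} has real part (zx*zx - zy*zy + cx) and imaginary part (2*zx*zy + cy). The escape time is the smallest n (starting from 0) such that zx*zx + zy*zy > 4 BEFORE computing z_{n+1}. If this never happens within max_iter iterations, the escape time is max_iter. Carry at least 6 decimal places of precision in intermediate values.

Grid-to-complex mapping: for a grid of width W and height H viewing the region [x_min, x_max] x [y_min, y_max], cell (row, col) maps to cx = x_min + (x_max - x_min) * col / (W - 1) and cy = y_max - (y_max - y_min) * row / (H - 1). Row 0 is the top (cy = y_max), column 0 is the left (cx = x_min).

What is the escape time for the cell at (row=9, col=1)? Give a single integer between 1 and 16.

z_0 = 0 + 0i, c = -0.5500 + -0.1373i
Iter 1: z = -0.5500 + -0.1373i, |z|^2 = 0.3213
Iter 2: z = -0.2663 + 0.0137i, |z|^2 = 0.0711
Iter 3: z = -0.4792 + -0.1446i, |z|^2 = 0.2506
Iter 4: z = -0.3412 + 0.0013i, |z|^2 = 0.1164
Iter 5: z = -0.4336 + -0.1382i, |z|^2 = 0.2071
Iter 6: z = -0.3811 + -0.0175i, |z|^2 = 0.1455
Iter 7: z = -0.4051 + -0.1240i, |z|^2 = 0.1794
Iter 8: z = -0.4013 + -0.0368i, |z|^2 = 0.1624
Iter 9: z = -0.3903 + -0.1077i, |z|^2 = 0.1640
Iter 10: z = -0.4092 + -0.0532i, |z|^2 = 0.1703
Iter 11: z = -0.3853 + -0.0937i, |z|^2 = 0.1573
Iter 12: z = -0.4103 + -0.0650i, |z|^2 = 0.1726
Iter 13: z = -0.3859 + -0.0839i, |z|^2 = 0.1560
Iter 14: z = -0.4081 + -0.0725i, |z|^2 = 0.1718
Iter 15: z = -0.3887 + -0.0781i, |z|^2 = 0.1572

Answer: 16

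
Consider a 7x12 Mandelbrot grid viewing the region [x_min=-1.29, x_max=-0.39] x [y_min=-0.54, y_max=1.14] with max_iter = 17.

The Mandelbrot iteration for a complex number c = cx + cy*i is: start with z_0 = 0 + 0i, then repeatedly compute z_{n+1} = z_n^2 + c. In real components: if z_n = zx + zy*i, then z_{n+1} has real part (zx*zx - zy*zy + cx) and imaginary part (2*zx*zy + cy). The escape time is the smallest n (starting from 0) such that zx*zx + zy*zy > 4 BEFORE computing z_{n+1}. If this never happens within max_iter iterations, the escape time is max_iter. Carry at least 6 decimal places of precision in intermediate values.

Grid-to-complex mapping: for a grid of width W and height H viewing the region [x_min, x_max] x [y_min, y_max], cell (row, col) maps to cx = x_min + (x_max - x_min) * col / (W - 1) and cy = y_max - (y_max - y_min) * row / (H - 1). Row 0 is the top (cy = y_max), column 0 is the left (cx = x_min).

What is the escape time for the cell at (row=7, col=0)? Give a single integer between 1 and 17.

Answer: 17

Derivation:
z_0 = 0 + 0i, c = -1.2900 + 0.0709i
Iter 1: z = -1.2900 + 0.0709i, |z|^2 = 1.6691
Iter 2: z = 0.3691 + -0.1120i, |z|^2 = 0.1488
Iter 3: z = -1.1663 + -0.0118i, |z|^2 = 1.3605
Iter 4: z = 0.0702 + 0.0984i, |z|^2 = 0.0146
Iter 5: z = -1.2948 + 0.0847i, |z|^2 = 1.6836
Iter 6: z = 0.3792 + -0.1485i, |z|^2 = 0.1659
Iter 7: z = -1.1682 + -0.0417i, |z|^2 = 1.3665
Iter 8: z = 0.0731 + 0.1684i, |z|^2 = 0.0337
Iter 9: z = -1.3130 + 0.0955i, |z|^2 = 1.7331
Iter 10: z = 0.4249 + -0.1799i, |z|^2 = 0.2129
Iter 11: z = -1.1418 + -0.0820i, |z|^2 = 1.3105
Iter 12: z = 0.0071 + 0.2581i, |z|^2 = 0.0667
Iter 13: z = -1.3566 + 0.0746i, |z|^2 = 1.8458
Iter 14: z = 0.5447 + -0.1314i, |z|^2 = 0.3140
Iter 15: z = -1.0106 + -0.0723i, |z|^2 = 1.0265
Iter 16: z = -0.2740 + 0.2170i, |z|^2 = 0.1221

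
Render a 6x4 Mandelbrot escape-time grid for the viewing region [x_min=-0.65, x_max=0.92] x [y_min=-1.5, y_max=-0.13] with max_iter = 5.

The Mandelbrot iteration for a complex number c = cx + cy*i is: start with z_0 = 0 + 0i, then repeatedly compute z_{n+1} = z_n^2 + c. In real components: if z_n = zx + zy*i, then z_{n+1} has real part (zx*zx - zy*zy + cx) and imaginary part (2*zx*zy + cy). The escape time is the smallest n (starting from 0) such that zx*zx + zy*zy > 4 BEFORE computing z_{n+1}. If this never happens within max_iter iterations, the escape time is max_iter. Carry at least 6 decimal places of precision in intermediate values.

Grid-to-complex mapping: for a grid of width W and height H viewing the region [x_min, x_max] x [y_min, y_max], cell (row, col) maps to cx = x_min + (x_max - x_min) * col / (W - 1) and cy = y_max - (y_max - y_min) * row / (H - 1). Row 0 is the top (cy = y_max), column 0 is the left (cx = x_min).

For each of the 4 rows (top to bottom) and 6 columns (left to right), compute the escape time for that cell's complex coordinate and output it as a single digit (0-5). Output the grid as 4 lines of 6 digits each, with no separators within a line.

(row=0, col=0): c = -0.6500 + -0.1300i → escape time 5
(row=0, col=1): c = -0.3360 + -0.1300i → escape time 5
(row=0, col=2): c = -0.0220 + -0.1300i → escape time 5
(row=0, col=3): c = 0.2920 + -0.1300i → escape time 5
(row=0, col=4): c = 0.6060 + -0.1300i → escape time 4
(row=0, col=5): c = 0.9200 + -0.1300i → escape time 3
(row=1, col=0): c = -0.6500 + -0.5867i → escape time 5
(row=1, col=1): c = -0.3360 + -0.5867i → escape time 5
(row=1, col=2): c = -0.0220 + -0.5867i → escape time 5
(row=1, col=3): c = 0.2920 + -0.5867i → escape time 5
(row=1, col=4): c = 0.6060 + -0.5867i → escape time 3
(row=1, col=5): c = 0.9200 + -0.5867i → escape time 2
(row=2, col=0): c = -0.6500 + -1.0433i → escape time 3
(row=2, col=1): c = -0.3360 + -1.0433i → escape time 5
(row=2, col=2): c = -0.0220 + -1.0433i → escape time 5
(row=2, col=3): c = 0.2920 + -1.0433i → escape time 3
(row=2, col=4): c = 0.6060 + -1.0433i → escape time 2
(row=2, col=5): c = 0.9200 + -1.0433i → escape time 2
(row=3, col=0): c = -0.6500 + -1.5000i → escape time 2
(row=3, col=1): c = -0.3360 + -1.5000i → escape time 2
(row=3, col=2): c = -0.0220 + -1.5000i → escape time 2
(row=3, col=3): c = 0.2920 + -1.5000i → escape time 2
(row=3, col=4): c = 0.6060 + -1.5000i → escape time 2
(row=3, col=5): c = 0.9200 + -1.5000i → escape time 2

Answer: 555543
555532
355322
222222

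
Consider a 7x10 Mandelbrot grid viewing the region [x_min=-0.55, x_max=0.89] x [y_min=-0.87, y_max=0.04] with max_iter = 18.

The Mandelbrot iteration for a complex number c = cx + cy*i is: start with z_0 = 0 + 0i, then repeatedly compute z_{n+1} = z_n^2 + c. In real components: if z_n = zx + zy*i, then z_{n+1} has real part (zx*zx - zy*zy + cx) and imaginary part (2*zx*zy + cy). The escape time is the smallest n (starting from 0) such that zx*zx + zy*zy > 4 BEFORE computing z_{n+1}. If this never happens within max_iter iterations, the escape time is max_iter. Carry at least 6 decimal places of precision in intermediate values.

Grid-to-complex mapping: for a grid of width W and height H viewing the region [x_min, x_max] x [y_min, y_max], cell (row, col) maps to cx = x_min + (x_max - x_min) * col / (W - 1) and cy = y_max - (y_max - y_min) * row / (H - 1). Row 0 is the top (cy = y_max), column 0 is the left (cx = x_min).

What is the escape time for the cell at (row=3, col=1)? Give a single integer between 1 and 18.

Answer: 18

Derivation:
z_0 = 0 + 0i, c = -0.3100 + -0.2633i
Iter 1: z = -0.3100 + -0.2633i, |z|^2 = 0.1654
Iter 2: z = -0.2832 + -0.1001i, |z|^2 = 0.0902
Iter 3: z = -0.2398 + -0.2066i, |z|^2 = 0.1002
Iter 4: z = -0.2952 + -0.1642i, |z|^2 = 0.1141
Iter 5: z = -0.2498 + -0.1664i, |z|^2 = 0.0901
Iter 6: z = -0.2753 + -0.1802i, |z|^2 = 0.1082
Iter 7: z = -0.2667 + -0.1641i, |z|^2 = 0.0981
Iter 8: z = -0.2658 + -0.1758i, |z|^2 = 0.1016
Iter 9: z = -0.2702 + -0.1699i, |z|^2 = 0.1019
Iter 10: z = -0.2658 + -0.1715i, |z|^2 = 0.1001
Iter 11: z = -0.2688 + -0.1721i, |z|^2 = 0.1019
Iter 12: z = -0.2674 + -0.1708i, |z|^2 = 0.1007
Iter 13: z = -0.2677 + -0.1720i, |z|^2 = 0.1012
Iter 14: z = -0.2679 + -0.1713i, |z|^2 = 0.1011
Iter 15: z = -0.2675 + -0.1716i, |z|^2 = 0.1010
Iter 16: z = -0.2679 + -0.1715i, |z|^2 = 0.1012
Iter 17: z = -0.2677 + -0.1714i, |z|^2 = 0.1010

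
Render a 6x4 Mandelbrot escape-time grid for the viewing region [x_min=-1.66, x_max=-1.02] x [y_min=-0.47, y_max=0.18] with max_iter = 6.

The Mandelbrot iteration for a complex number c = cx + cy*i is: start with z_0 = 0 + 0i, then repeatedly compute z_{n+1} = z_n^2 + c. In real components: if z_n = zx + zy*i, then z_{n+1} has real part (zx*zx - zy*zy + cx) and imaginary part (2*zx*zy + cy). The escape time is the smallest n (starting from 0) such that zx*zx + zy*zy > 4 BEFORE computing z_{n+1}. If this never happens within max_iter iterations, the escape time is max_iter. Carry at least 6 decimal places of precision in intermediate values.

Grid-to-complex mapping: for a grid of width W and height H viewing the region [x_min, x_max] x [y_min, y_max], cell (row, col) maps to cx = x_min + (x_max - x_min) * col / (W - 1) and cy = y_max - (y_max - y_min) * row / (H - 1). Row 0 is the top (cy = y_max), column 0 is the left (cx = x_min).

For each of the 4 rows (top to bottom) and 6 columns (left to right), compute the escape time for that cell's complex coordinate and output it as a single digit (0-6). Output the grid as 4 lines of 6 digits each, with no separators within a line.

(row=0, col=0): c = -1.6600 + 0.1800i → escape time 4
(row=0, col=1): c = -1.5320 + 0.1800i → escape time 5
(row=0, col=2): c = -1.4040 + 0.1800i → escape time 6
(row=0, col=3): c = -1.2760 + 0.1800i → escape time 6
(row=0, col=4): c = -1.1480 + 0.1800i → escape time 6
(row=0, col=5): c = -1.0200 + 0.1800i → escape time 6
(row=1, col=0): c = -1.6600 + -0.0367i → escape time 6
(row=1, col=1): c = -1.5320 + -0.0367i → escape time 6
(row=1, col=2): c = -1.4040 + -0.0367i → escape time 6
(row=1, col=3): c = -1.2760 + -0.0367i → escape time 6
(row=1, col=4): c = -1.1480 + -0.0367i → escape time 6
(row=1, col=5): c = -1.0200 + -0.0367i → escape time 6
(row=2, col=0): c = -1.6600 + -0.2533i → escape time 4
(row=2, col=1): c = -1.5320 + -0.2533i → escape time 5
(row=2, col=2): c = -1.4040 + -0.2533i → escape time 5
(row=2, col=3): c = -1.2760 + -0.2533i → escape time 6
(row=2, col=4): c = -1.1480 + -0.2533i → escape time 6
(row=2, col=5): c = -1.0200 + -0.2533i → escape time 6
(row=3, col=0): c = -1.6600 + -0.4700i → escape time 3
(row=3, col=1): c = -1.5320 + -0.4700i → escape time 3
(row=3, col=2): c = -1.4040 + -0.4700i → escape time 3
(row=3, col=3): c = -1.2760 + -0.4700i → escape time 5
(row=3, col=4): c = -1.1480 + -0.4700i → escape time 5
(row=3, col=5): c = -1.0200 + -0.4700i → escape time 5

Answer: 456666
666666
455666
333555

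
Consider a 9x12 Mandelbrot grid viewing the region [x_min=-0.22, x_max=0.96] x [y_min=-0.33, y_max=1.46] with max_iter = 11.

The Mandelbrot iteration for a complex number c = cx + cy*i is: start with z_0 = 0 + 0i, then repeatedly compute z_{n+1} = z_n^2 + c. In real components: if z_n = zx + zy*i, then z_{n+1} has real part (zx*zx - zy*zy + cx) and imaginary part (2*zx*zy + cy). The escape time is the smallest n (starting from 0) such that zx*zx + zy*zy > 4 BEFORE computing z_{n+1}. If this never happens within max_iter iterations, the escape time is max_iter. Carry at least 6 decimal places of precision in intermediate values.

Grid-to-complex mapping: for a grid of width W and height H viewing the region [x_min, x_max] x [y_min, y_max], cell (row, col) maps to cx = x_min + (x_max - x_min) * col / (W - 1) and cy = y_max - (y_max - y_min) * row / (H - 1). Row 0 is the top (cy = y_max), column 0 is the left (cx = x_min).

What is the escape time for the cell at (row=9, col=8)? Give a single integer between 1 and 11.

Answer: 3

Derivation:
z_0 = 0 + 0i, c = 0.9600 + -0.0045i
Iter 1: z = 0.9600 + -0.0045i, |z|^2 = 0.9216
Iter 2: z = 1.8816 + -0.0133i, |z|^2 = 3.5405
Iter 3: z = 4.5002 + -0.0545i, |z|^2 = 20.2545
Escaped at iteration 3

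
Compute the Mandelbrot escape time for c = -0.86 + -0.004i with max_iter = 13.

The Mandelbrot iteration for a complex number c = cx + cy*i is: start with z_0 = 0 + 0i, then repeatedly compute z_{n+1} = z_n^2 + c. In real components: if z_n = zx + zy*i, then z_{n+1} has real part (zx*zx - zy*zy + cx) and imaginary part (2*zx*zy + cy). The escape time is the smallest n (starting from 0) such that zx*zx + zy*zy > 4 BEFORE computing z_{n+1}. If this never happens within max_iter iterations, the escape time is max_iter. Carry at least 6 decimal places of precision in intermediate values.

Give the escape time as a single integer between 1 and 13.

z_0 = 0 + 0i, c = -0.8600 + -0.0040i
Iter 1: z = -0.8600 + -0.0040i, |z|^2 = 0.7396
Iter 2: z = -0.1204 + 0.0029i, |z|^2 = 0.0145
Iter 3: z = -0.8455 + -0.0047i, |z|^2 = 0.7149
Iter 4: z = -0.1451 + 0.0039i, |z|^2 = 0.0211
Iter 5: z = -0.8390 + -0.0051i, |z|^2 = 0.7039
Iter 6: z = -0.1562 + 0.0046i, |z|^2 = 0.0244
Iter 7: z = -0.8356 + -0.0054i, |z|^2 = 0.6983
Iter 8: z = -0.1618 + 0.0051i, |z|^2 = 0.0262
Iter 9: z = -0.8339 + -0.0057i, |z|^2 = 0.6954
Iter 10: z = -0.1647 + 0.0054i, |z|^2 = 0.0272
Iter 11: z = -0.8329 + -0.0058i, |z|^2 = 0.6938
Iter 12: z = -0.1663 + 0.0056i, |z|^2 = 0.0277

Answer: 13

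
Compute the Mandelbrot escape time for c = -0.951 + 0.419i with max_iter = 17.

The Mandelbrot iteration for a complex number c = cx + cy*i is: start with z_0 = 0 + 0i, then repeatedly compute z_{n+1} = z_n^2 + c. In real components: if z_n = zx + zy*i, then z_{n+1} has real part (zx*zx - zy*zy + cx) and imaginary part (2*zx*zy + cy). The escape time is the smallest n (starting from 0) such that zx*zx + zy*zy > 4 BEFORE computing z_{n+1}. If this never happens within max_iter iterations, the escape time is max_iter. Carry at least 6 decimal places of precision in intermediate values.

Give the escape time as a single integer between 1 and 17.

Answer: 6

Derivation:
z_0 = 0 + 0i, c = -0.9510 + 0.4190i
Iter 1: z = -0.9510 + 0.4190i, |z|^2 = 1.0800
Iter 2: z = -0.2222 + -0.3779i, |z|^2 = 0.1922
Iter 3: z = -1.0445 + 0.5869i, |z|^2 = 1.4354
Iter 4: z = -0.2045 + -0.8071i, |z|^2 = 0.6932
Iter 5: z = -1.5605 + 0.7492i, |z|^2 = 2.9965
Iter 6: z = 0.9230 + -1.9191i, |z|^2 = 4.5350
Escaped at iteration 6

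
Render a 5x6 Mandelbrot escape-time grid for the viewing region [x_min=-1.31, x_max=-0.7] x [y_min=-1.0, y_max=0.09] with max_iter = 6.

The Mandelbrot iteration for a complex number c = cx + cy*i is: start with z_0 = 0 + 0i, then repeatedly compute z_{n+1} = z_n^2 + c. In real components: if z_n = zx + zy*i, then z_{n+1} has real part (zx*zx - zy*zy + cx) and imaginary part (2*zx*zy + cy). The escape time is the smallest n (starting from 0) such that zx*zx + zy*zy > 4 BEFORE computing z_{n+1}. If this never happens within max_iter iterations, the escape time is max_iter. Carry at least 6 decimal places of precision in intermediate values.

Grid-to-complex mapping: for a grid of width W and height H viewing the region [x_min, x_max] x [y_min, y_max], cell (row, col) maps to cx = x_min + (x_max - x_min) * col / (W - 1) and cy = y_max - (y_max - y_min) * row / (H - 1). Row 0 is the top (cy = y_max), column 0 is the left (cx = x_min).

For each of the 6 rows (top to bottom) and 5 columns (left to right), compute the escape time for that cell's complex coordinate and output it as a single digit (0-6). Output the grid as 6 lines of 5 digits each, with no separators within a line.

(row=0, col=0): c = -1.3100 + 0.0900i → escape time 6
(row=0, col=1): c = -1.1575 + 0.0900i → escape time 6
(row=0, col=2): c = -1.0050 + 0.0900i → escape time 6
(row=0, col=3): c = -0.8525 + 0.0900i → escape time 6
(row=0, col=4): c = -0.7000 + 0.0900i → escape time 6
(row=1, col=0): c = -1.3100 + -0.1280i → escape time 6
(row=1, col=1): c = -1.1575 + -0.1280i → escape time 6
(row=1, col=2): c = -1.0050 + -0.1280i → escape time 6
(row=1, col=3): c = -0.8525 + -0.1280i → escape time 6
(row=1, col=4): c = -0.7000 + -0.1280i → escape time 6
(row=2, col=0): c = -1.3100 + -0.3460i → escape time 6
(row=2, col=1): c = -1.1575 + -0.3460i → escape time 6
(row=2, col=2): c = -1.0050 + -0.3460i → escape time 6
(row=2, col=3): c = -0.8525 + -0.3460i → escape time 6
(row=2, col=4): c = -0.7000 + -0.3460i → escape time 6
(row=3, col=0): c = -1.3100 + -0.5640i → escape time 3
(row=3, col=1): c = -1.1575 + -0.5640i → escape time 4
(row=3, col=2): c = -1.0050 + -0.5640i → escape time 5
(row=3, col=3): c = -0.8525 + -0.5640i → escape time 5
(row=3, col=4): c = -0.7000 + -0.5640i → escape time 6
(row=4, col=0): c = -1.3100 + -0.7820i → escape time 3
(row=4, col=1): c = -1.1575 + -0.7820i → escape time 3
(row=4, col=2): c = -1.0050 + -0.7820i → escape time 3
(row=4, col=3): c = -0.8525 + -0.7820i → escape time 4
(row=4, col=4): c = -0.7000 + -0.7820i → escape time 4
(row=5, col=0): c = -1.3100 + -1.0000i → escape time 3
(row=5, col=1): c = -1.1575 + -1.0000i → escape time 3
(row=5, col=2): c = -1.0050 + -1.0000i → escape time 3
(row=5, col=3): c = -0.8525 + -1.0000i → escape time 3
(row=5, col=4): c = -0.7000 + -1.0000i → escape time 3

Answer: 66666
66666
66666
34556
33344
33333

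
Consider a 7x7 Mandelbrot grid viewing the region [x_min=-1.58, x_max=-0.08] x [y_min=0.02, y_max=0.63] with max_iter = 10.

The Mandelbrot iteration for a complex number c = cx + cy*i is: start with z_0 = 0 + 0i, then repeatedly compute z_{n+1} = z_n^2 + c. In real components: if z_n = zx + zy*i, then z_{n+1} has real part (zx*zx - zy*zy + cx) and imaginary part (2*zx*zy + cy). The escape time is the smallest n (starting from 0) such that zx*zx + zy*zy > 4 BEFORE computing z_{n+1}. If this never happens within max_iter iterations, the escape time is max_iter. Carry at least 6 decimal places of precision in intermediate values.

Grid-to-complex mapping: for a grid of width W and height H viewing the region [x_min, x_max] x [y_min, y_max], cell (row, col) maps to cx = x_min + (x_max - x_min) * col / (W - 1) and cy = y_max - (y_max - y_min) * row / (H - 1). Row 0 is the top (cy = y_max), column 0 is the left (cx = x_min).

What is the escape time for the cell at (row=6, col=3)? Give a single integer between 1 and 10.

Answer: 10

Derivation:
z_0 = 0 + 0i, c = -0.8300 + 0.0200i
Iter 1: z = -0.8300 + 0.0200i, |z|^2 = 0.6893
Iter 2: z = -0.1415 + -0.0132i, |z|^2 = 0.0202
Iter 3: z = -0.8102 + 0.0237i, |z|^2 = 0.6569
Iter 4: z = -0.1742 + -0.0185i, |z|^2 = 0.0307
Iter 5: z = -0.8000 + 0.0264i, |z|^2 = 0.6407
Iter 6: z = -0.1907 + -0.0223i, |z|^2 = 0.0369
Iter 7: z = -0.7941 + 0.0285i, |z|^2 = 0.6314
Iter 8: z = -0.2002 + -0.0253i, |z|^2 = 0.0407
Iter 9: z = -0.7906 + 0.0301i, |z|^2 = 0.6259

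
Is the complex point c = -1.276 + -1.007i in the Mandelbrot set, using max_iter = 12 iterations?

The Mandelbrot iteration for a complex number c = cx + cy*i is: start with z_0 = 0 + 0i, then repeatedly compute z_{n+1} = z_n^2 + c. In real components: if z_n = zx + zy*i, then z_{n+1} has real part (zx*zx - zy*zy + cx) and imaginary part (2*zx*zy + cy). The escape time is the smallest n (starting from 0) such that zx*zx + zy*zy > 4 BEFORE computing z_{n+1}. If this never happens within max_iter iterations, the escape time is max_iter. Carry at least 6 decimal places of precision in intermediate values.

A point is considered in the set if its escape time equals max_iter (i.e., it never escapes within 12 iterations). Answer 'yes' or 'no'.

z_0 = 0 + 0i, c = -1.2760 + -1.0070i
Iter 1: z = -1.2760 + -1.0070i, |z|^2 = 2.6422
Iter 2: z = -0.6619 + 1.5629i, |z|^2 = 2.8806
Iter 3: z = -3.2805 + -3.0758i, |z|^2 = 20.2222
Escaped at iteration 3

Answer: no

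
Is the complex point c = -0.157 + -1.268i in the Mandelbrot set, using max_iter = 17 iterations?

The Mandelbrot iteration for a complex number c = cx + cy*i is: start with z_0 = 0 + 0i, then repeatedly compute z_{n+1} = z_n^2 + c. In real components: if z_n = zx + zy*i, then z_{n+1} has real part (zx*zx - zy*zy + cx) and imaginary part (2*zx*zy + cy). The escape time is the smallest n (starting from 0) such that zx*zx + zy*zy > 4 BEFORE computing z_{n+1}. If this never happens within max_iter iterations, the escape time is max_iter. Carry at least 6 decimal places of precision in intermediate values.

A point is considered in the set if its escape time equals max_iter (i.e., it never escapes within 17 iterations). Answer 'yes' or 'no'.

z_0 = 0 + 0i, c = -0.1570 + -1.2680i
Iter 1: z = -0.1570 + -1.2680i, |z|^2 = 1.6325
Iter 2: z = -1.7402 + -0.8698i, |z|^2 = 3.7848
Iter 3: z = 2.1146 + 1.7594i, |z|^2 = 7.5668
Escaped at iteration 3

Answer: no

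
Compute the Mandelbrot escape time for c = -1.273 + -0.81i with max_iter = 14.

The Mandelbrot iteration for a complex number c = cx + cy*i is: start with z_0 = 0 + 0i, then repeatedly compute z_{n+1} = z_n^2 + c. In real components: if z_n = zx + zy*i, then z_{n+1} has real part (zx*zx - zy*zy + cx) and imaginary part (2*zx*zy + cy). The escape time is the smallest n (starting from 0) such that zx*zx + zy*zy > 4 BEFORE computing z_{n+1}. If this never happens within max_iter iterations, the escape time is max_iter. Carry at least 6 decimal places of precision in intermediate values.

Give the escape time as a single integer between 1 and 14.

z_0 = 0 + 0i, c = -1.2730 + -0.8100i
Iter 1: z = -1.2730 + -0.8100i, |z|^2 = 2.2766
Iter 2: z = -0.3086 + 1.2523i, |z|^2 = 1.6634
Iter 3: z = -2.7459 + -1.5828i, |z|^2 = 10.0455
Escaped at iteration 3

Answer: 3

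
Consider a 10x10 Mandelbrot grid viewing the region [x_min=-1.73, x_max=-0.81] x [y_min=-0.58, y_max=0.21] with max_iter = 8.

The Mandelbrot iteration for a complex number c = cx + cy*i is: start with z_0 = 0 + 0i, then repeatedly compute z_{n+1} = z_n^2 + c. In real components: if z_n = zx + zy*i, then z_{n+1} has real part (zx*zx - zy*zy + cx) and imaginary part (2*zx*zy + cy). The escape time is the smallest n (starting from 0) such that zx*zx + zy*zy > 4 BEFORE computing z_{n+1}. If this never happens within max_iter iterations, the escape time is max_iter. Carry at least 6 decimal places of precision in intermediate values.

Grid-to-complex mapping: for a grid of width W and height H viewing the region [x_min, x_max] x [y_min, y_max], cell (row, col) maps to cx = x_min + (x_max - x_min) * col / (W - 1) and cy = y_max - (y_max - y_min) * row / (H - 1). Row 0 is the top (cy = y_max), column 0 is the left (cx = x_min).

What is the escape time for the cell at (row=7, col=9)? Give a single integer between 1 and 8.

Answer: 7

Derivation:
z_0 = 0 + 0i, c = -0.8100 + -0.4044i
Iter 1: z = -0.8100 + -0.4044i, |z|^2 = 0.8197
Iter 2: z = -0.3175 + 0.2508i, |z|^2 = 0.1637
Iter 3: z = -0.7721 + -0.5637i, |z|^2 = 0.9138
Iter 4: z = -0.5316 + 0.4659i, |z|^2 = 0.4997
Iter 5: z = -0.7445 + -0.8998i, |z|^2 = 1.3640
Iter 6: z = -1.0654 + 0.9354i, |z|^2 = 2.0101
Iter 7: z = -0.5500 + -2.3977i, |z|^2 = 6.0513
Escaped at iteration 7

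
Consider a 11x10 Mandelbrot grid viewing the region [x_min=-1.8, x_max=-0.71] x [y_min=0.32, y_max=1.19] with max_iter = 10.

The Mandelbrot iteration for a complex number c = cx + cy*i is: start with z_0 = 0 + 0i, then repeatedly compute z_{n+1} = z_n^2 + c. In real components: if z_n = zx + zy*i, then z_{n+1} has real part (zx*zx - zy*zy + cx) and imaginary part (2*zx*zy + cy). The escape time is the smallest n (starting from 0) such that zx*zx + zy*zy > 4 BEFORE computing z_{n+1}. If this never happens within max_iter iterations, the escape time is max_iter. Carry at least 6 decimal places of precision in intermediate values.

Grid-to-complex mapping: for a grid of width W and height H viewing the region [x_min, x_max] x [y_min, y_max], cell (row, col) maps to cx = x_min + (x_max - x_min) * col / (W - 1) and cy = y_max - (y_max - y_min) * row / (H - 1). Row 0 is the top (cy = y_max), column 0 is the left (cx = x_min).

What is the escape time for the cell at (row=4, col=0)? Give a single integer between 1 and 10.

Answer: 2

Derivation:
z_0 = 0 + 0i, c = -1.8000 + 0.8033i
Iter 1: z = -1.8000 + 0.8033i, |z|^2 = 3.8853
Iter 2: z = 0.7947 + -2.0887i, |z|^2 = 4.9940
Escaped at iteration 2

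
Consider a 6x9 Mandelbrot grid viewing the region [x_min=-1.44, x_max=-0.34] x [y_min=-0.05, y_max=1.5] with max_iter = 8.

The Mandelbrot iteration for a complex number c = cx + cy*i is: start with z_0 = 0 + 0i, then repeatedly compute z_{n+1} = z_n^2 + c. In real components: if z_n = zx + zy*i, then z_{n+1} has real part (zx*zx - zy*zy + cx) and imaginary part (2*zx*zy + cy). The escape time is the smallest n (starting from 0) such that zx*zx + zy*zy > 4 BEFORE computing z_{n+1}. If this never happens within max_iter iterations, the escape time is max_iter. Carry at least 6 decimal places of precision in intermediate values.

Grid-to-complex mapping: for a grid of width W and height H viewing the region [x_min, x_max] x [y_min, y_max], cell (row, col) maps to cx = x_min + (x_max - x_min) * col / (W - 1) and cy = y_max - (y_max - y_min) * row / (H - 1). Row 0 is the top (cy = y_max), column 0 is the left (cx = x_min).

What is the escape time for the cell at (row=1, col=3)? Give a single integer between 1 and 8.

Answer: 2

Derivation:
z_0 = 0 + 0i, c = -0.7800 + 1.3062i
Iter 1: z = -0.7800 + 1.3062i, |z|^2 = 2.3147
Iter 2: z = -1.8779 + -0.7315i, |z|^2 = 4.0616
Escaped at iteration 2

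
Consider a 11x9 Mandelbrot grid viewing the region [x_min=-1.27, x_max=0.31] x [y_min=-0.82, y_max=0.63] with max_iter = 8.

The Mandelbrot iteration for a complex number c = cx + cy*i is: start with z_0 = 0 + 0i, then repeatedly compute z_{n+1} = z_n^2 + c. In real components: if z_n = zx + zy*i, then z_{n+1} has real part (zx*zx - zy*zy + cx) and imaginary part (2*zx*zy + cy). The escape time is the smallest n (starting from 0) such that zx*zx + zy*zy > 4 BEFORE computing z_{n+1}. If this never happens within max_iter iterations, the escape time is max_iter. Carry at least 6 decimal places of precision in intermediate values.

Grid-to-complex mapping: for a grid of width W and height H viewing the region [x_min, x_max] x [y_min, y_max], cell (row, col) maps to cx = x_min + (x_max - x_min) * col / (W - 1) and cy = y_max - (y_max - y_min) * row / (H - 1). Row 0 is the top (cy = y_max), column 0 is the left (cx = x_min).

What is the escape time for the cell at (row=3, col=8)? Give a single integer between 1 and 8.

Answer: 8

Derivation:
z_0 = 0 + 0i, c = -0.0060 + 0.0863i
Iter 1: z = -0.0060 + 0.0863i, |z|^2 = 0.0075
Iter 2: z = -0.0134 + 0.0852i, |z|^2 = 0.0074
Iter 3: z = -0.0131 + 0.0840i, |z|^2 = 0.0072
Iter 4: z = -0.0129 + 0.0841i, |z|^2 = 0.0072
Iter 5: z = -0.0129 + 0.0841i, |z|^2 = 0.0072
Iter 6: z = -0.0129 + 0.0841i, |z|^2 = 0.0072
Iter 7: z = -0.0129 + 0.0841i, |z|^2 = 0.0072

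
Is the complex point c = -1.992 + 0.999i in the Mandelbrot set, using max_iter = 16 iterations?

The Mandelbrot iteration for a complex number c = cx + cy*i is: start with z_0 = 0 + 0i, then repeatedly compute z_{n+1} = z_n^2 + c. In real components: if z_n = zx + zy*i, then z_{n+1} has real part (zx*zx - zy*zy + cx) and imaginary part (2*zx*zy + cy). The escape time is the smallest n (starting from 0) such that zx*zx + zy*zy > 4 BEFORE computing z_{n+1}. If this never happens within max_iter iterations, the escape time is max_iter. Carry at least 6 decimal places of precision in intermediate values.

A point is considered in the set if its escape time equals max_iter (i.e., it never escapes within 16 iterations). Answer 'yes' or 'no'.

Answer: no

Derivation:
z_0 = 0 + 0i, c = -1.9920 + 0.9990i
Iter 1: z = -1.9920 + 0.9990i, |z|^2 = 4.9661
Escaped at iteration 1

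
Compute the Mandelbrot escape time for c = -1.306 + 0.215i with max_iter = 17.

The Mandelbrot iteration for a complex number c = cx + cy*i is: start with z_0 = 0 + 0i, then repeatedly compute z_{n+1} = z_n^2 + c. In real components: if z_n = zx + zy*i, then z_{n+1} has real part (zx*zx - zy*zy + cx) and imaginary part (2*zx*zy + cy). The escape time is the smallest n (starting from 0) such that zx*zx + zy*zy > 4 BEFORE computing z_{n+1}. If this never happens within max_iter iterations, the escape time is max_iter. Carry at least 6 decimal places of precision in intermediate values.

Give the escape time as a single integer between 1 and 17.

Answer: 7

Derivation:
z_0 = 0 + 0i, c = -1.3060 + 0.2150i
Iter 1: z = -1.3060 + 0.2150i, |z|^2 = 1.7519
Iter 2: z = 0.3534 + -0.3466i, |z|^2 = 0.2450
Iter 3: z = -1.3012 + -0.0300i, |z|^2 = 1.6941
Iter 4: z = 0.3863 + 0.2930i, |z|^2 = 0.2351
Iter 5: z = -1.2426 + 0.4414i, |z|^2 = 1.7389
Iter 6: z = 0.0434 + -0.8819i, |z|^2 = 0.7796
Iter 7: z = -2.0818 + 0.1385i, |z|^2 = 4.3532
Escaped at iteration 7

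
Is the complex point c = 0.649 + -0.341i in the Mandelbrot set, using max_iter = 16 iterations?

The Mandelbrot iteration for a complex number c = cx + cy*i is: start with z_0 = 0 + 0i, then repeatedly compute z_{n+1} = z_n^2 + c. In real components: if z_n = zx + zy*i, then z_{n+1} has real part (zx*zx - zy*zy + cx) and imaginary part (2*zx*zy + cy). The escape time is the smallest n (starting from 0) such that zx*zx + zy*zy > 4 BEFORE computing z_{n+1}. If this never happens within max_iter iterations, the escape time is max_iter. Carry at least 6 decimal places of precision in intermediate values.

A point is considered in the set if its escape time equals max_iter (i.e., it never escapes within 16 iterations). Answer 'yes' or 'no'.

Answer: no

Derivation:
z_0 = 0 + 0i, c = 0.6490 + -0.3410i
Iter 1: z = 0.6490 + -0.3410i, |z|^2 = 0.5375
Iter 2: z = 0.9539 + -0.7836i, |z|^2 = 1.5240
Iter 3: z = 0.9449 + -1.8360i, |z|^2 = 4.2638
Escaped at iteration 3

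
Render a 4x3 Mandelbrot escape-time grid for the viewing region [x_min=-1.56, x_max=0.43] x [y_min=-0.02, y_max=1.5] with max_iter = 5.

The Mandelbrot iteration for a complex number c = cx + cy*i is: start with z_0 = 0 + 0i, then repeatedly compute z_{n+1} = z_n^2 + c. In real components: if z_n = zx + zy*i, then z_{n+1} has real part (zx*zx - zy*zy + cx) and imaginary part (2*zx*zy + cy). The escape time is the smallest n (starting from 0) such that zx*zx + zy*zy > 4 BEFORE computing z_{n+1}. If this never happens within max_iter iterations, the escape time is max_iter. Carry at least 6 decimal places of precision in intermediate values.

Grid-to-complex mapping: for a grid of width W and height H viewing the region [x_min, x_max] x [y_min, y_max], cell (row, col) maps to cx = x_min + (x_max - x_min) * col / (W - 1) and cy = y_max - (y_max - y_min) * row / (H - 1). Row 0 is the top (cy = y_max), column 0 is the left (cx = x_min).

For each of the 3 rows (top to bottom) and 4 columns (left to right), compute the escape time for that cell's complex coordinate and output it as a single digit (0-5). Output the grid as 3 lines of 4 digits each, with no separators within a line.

Answer: 1222
3454
5555

Derivation:
(row=0, col=0): c = -1.5600 + 1.5000i → escape time 1
(row=0, col=1): c = -0.8967 + 1.5000i → escape time 2
(row=0, col=2): c = -0.2333 + 1.5000i → escape time 2
(row=0, col=3): c = 0.4300 + 1.5000i → escape time 2
(row=1, col=0): c = -1.5600 + 0.7400i → escape time 3
(row=1, col=1): c = -0.8967 + 0.7400i → escape time 4
(row=1, col=2): c = -0.2333 + 0.7400i → escape time 5
(row=1, col=3): c = 0.4300 + 0.7400i → escape time 4
(row=2, col=0): c = -1.5600 + -0.0200i → escape time 5
(row=2, col=1): c = -0.8967 + -0.0200i → escape time 5
(row=2, col=2): c = -0.2333 + -0.0200i → escape time 5
(row=2, col=3): c = 0.4300 + -0.0200i → escape time 5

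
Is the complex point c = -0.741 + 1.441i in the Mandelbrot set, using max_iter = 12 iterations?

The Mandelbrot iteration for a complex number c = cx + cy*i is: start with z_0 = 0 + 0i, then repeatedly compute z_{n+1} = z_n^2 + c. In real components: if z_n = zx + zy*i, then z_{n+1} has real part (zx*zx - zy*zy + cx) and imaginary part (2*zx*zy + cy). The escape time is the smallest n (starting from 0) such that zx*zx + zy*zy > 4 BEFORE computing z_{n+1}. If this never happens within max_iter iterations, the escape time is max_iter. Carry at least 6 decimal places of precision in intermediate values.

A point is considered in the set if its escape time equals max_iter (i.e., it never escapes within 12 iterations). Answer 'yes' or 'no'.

Answer: no

Derivation:
z_0 = 0 + 0i, c = -0.7410 + 1.4410i
Iter 1: z = -0.7410 + 1.4410i, |z|^2 = 2.6256
Iter 2: z = -2.2684 + -0.6946i, |z|^2 = 5.6281
Escaped at iteration 2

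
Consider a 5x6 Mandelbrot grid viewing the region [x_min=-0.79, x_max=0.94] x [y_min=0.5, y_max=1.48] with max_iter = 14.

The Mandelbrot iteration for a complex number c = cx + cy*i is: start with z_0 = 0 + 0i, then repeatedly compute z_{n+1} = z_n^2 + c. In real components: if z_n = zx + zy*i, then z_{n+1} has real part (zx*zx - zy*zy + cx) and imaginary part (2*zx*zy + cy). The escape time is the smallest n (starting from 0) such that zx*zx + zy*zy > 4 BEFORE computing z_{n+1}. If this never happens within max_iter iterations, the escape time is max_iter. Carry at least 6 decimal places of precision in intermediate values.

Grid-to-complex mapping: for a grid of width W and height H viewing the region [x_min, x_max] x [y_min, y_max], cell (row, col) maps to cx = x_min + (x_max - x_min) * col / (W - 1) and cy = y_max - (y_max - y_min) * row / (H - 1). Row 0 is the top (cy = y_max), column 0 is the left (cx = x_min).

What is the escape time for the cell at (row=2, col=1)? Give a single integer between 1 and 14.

z_0 = 0 + 0i, c = -0.3575 + 1.0880i
Iter 1: z = -0.3575 + 1.0880i, |z|^2 = 1.3116
Iter 2: z = -1.4134 + 0.3101i, |z|^2 = 2.0940
Iter 3: z = 1.5442 + 0.2114i, |z|^2 = 2.4291
Iter 4: z = 1.9822 + 1.7410i, |z|^2 = 6.9602
Escaped at iteration 4

Answer: 4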